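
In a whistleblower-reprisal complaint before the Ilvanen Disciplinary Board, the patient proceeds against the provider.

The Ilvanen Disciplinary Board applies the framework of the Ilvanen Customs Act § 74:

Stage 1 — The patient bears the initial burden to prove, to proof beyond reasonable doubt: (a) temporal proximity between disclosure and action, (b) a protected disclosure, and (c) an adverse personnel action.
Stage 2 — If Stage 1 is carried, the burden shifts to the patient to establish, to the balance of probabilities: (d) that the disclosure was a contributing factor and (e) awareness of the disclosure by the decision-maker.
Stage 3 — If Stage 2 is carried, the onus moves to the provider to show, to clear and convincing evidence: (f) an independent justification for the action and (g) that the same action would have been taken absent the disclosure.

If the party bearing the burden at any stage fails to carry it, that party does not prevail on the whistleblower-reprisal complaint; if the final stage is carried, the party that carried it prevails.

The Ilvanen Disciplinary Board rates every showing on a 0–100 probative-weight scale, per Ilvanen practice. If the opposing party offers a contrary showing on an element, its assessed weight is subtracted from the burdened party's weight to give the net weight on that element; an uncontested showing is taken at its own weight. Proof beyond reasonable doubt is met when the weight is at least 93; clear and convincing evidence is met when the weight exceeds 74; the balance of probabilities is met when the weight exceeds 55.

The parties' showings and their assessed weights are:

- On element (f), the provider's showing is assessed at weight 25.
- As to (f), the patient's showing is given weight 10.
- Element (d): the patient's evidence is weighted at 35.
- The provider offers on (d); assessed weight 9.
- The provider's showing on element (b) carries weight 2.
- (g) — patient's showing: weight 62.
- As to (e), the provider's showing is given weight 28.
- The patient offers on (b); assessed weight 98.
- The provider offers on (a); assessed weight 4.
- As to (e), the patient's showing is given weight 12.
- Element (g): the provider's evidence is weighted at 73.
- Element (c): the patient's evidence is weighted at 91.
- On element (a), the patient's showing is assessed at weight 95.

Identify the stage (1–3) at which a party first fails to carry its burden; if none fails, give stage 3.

stage 1

At Stage 1 the patient must meet proof beyond reasonable doubt (weight is at least 93): on (a) the weight is 95 less the opposing 4 gives net 91, < 93, so (a) does not meet the standard; on (b) the weight is 98 less the opposing 2 gives net 96, which does reach 93, so (b) meets the standard; on (c) the weight is 91, which does not reach 93, so (c) does not meet the standard.
  The patient does not carry Stage 1.
The provider prevails.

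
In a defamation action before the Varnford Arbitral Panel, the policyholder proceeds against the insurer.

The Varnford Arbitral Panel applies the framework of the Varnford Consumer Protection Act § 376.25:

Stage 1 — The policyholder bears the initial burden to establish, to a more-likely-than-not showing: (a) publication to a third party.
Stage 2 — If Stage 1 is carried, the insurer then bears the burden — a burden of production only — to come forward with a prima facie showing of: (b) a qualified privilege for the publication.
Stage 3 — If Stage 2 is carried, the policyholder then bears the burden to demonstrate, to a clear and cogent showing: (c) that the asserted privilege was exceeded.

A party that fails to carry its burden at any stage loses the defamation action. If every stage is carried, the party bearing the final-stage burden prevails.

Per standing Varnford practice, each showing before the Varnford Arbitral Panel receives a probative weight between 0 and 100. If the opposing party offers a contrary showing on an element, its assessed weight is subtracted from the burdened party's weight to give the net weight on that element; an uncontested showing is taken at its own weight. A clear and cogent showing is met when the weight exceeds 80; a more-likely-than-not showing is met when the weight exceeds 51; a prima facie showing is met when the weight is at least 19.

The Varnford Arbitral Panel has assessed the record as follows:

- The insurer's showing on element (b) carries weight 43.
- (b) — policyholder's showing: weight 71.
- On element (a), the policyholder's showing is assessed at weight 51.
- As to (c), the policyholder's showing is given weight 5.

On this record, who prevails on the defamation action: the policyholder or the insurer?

insurer

Stage 1 (policyholder, a more-likely-than-not showing, weight exceeds 51): (a) 51 ≤ 51 — fails.
  Not every element is met, so the policyholder fails to carry Stage 1.
The analysis ends at Stage 1; the insurer prevails.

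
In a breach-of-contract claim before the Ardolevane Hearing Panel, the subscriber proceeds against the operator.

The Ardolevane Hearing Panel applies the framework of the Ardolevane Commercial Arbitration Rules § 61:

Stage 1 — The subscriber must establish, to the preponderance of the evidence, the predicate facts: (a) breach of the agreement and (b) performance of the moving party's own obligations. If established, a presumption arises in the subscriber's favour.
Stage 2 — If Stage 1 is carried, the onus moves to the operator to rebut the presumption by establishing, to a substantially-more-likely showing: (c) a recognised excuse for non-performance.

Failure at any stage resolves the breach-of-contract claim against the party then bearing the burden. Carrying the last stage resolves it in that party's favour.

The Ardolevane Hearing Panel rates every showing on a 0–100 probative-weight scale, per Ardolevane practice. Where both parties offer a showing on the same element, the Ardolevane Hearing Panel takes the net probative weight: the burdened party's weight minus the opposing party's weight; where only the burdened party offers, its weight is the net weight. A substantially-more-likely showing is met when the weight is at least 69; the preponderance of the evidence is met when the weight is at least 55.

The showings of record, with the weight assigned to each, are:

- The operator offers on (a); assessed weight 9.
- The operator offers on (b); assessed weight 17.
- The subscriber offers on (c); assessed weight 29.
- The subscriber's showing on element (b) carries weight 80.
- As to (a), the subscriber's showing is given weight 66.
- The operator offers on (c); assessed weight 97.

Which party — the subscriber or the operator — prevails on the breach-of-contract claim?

At Stage 1 the subscriber must meet the preponderance of the evidence (weight is at least 55): on (a) the weight is 66 less the opposing 9 gives net 57, which does reach 55, so (a) meets the standard; on (b) the weight is 80 less the opposing 17 gives net 63, ≥ 55, so (b) meets the standard.
  All elements met. The burden passes to the operator.
At Stage 2 the operator must meet a substantially-more-likely showing (weight is at least 69): on (c) the weight is 97 less the opposing 29 gives net 68, which does not reach 69, so (c) does not meet the standard.
  Not every element is met, so the operator fails to carry Stage 2.
So the subscriber prevails.

subscriber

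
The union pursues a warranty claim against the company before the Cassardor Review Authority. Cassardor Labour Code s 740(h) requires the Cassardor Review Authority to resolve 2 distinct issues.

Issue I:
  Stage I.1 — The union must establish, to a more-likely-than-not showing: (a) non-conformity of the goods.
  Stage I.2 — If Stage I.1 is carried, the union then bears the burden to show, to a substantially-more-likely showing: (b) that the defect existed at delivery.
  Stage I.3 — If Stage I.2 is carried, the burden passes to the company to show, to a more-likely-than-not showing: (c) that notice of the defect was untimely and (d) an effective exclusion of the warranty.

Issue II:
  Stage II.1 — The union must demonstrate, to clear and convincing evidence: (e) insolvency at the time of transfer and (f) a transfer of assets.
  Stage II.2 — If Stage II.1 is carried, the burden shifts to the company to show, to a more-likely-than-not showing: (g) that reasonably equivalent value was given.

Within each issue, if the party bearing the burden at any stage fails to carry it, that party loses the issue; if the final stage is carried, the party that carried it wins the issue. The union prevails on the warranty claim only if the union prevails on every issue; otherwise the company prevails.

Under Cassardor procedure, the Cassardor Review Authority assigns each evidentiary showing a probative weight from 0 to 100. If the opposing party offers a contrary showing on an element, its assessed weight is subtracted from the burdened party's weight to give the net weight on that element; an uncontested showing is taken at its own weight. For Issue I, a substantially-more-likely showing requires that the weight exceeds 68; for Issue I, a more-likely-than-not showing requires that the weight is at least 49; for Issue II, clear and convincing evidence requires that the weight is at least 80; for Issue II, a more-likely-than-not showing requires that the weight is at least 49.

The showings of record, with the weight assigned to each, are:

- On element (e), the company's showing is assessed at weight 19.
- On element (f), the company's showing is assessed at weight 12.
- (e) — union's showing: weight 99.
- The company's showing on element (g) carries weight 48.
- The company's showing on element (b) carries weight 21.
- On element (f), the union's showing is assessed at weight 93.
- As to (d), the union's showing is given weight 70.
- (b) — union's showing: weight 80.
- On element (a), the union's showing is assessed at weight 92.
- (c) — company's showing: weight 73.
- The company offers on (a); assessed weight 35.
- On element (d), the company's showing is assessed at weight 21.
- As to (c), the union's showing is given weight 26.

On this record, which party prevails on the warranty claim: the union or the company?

company

— Issue I —
Stage I.1 — burden on union; standard: a more-likely-than-not showing (weight is at least 49).
    (a): 92 − 35 = 57 ≥ 49 [met]
  All elements met. The union retains the burden for Stage I.2.
Stage I.2 — burden on union; standard: a substantially-more-likely showing (weight exceeds 68).
    (b): 80 − 21 = 59 ≤ 68 [not met]
  Stage I.2 not carried; the union fails its burden.
So the company prevails on this issue.
— Issue II —
Stage II.1 (union, clear and convincing evidence, weight is at least 80): (e) net 99−19=80 ≥ 80 — meets; (f) net 93−12=81 ≥ 80 — meets.
  Stage II.1 carried; the burden shifts to the company.
Stage II.2 (company, a more-likely-than-not showing, weight is at least 49): (g) 48 < 49 — fails.
  The company does not carry Stage II.2.
The union prevails on this issue.
Per-issue: Issue I → company; Issue II → union. The union must prevail on every issue; overall, the company prevails.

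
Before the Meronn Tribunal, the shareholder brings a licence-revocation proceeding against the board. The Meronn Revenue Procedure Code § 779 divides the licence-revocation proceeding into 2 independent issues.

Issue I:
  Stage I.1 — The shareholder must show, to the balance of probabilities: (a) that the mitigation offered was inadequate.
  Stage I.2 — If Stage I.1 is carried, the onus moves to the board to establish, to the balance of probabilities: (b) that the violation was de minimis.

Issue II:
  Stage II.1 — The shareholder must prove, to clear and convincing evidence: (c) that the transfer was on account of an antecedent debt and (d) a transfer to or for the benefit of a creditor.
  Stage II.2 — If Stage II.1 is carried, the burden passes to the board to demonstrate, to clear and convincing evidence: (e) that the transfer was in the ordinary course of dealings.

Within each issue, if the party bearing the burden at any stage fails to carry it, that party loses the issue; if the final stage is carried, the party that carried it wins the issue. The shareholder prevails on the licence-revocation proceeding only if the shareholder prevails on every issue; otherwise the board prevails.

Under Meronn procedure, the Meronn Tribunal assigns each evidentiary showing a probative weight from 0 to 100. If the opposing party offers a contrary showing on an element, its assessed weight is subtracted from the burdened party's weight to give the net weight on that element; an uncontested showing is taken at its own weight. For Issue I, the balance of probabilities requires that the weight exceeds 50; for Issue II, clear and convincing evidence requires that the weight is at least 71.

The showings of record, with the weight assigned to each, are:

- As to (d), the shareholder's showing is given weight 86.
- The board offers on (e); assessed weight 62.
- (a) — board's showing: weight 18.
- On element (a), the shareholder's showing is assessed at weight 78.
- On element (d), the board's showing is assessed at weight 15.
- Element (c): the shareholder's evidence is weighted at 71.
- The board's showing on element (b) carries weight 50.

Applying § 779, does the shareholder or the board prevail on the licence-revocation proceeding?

— Issue I —
Stage I.1 (shareholder, the balance of probabilities, weight exceeds 50): (a) net 78−18=60 > 50 — meets.
  All elements met. The burden passes to the board.
Stage I.2 (board, the balance of probabilities, weight exceeds 50): (b) 50 ≤ 50 — fails.
  Stage I.2 not carried; the board fails its burden.
The shareholder prevails on this issue.
— Issue II —
At Stage II.1 the shareholder must meet clear and convincing evidence (weight is at least 71): on (c) the weight is 71, which does reach 71, so (c) meets the standard; on (d) the weight is 86 less the opposing 15 gives net 71, ≥ 71, so (d) meets the standard.
  All elements met. The burden passes to the board.
At Stage II.2 the board must meet clear and convincing evidence (weight is at least 71): on (e) the weight is 62, which does not reach 71, so (e) does not meet the standard.
  Not every element is met, so the board fails to carry Stage II.2.
The shareholder prevails on this issue.
Per-issue: Issue I → shareholder; Issue II → shareholder. The shareholder must prevail on every issue; overall, the shareholder prevails.

shareholder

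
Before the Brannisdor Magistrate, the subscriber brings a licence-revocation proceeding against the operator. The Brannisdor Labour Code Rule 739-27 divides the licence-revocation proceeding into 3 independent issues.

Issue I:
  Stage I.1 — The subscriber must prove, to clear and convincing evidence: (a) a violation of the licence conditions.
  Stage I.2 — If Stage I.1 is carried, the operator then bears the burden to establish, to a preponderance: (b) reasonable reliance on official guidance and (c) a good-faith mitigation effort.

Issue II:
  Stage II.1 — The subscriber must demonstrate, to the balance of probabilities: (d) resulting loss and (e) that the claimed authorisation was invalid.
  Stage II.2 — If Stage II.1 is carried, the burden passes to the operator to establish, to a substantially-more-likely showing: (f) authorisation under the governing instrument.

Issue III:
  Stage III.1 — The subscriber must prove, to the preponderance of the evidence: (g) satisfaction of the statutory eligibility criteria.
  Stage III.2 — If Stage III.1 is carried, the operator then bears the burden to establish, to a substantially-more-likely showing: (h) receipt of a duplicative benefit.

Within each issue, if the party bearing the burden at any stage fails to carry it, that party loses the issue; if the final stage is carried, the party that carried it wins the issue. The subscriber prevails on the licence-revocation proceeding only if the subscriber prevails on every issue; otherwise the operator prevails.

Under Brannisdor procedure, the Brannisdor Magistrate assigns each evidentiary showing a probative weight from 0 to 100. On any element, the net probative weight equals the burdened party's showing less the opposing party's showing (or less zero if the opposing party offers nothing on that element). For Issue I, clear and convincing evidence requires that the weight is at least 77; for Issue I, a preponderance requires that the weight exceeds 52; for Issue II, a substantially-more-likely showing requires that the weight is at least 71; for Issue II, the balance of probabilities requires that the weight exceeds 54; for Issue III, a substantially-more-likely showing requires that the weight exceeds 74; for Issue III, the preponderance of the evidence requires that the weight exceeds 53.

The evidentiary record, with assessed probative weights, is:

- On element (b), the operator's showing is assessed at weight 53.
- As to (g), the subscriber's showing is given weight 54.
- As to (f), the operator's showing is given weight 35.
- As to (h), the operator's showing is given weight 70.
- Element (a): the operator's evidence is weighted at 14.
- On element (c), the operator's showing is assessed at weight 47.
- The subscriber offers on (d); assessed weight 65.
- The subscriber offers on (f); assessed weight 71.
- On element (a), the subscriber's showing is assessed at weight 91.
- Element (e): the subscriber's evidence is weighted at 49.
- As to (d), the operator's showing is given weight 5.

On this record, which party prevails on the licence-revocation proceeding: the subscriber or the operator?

operator

— Issue I —
At Stage I.1 the subscriber must meet clear and convincing evidence (weight is at least 77): on (a) the weight is 91 less the opposing 14 gives net 77, ≥ 77, so (a) meets the standard.
  Stage I.1 carried; the burden shifts to the operator.
At Stage I.2 the operator must meet a preponderance (weight exceeds 52): on (b) the weight is 53, which does exceed 52, so (b) meets the standard; on (c) the weight is 47, which does not exceed 52, so (c) does not meet the standard.
  Not every element is met, so the operator fails to carry Stage I.2.
The analysis ends at Stage I.2; the subscriber prevails on this issue.
— Issue II —
At Stage II.1 the subscriber must meet the balance of probabilities (weight exceeds 54): on (d) the weight is 65 less the opposing 5 gives net 60, which does exceed 54, so (d) meets the standard; on (e) the weight is 49, ≤ 54, so (e) does not meet the standard.
  The subscriber does not carry Stage II.1.
So the operator prevails on this issue.
— Issue III —
At Stage III.1 the subscriber must meet the preponderance of the evidence (weight exceeds 53): on (g) the weight is 54, which does exceed 53, so (g) meets the standard.
  Stage III.1 is satisfied; the onus moves to the operator.
At Stage III.2 the operator must meet a substantially-more-likely showing (weight exceeds 74): on (h) the weight is 70, which does not exceed 74, so (h) does not meet the standard.
  The operator does not carry Stage III.2.
The analysis ends at Stage III.2; the subscriber prevails on this issue.
Per-issue: Issue I → subscriber; Issue II → operator; Issue III → subscriber. The subscriber must prevail on every issue; overall, the operator prevails.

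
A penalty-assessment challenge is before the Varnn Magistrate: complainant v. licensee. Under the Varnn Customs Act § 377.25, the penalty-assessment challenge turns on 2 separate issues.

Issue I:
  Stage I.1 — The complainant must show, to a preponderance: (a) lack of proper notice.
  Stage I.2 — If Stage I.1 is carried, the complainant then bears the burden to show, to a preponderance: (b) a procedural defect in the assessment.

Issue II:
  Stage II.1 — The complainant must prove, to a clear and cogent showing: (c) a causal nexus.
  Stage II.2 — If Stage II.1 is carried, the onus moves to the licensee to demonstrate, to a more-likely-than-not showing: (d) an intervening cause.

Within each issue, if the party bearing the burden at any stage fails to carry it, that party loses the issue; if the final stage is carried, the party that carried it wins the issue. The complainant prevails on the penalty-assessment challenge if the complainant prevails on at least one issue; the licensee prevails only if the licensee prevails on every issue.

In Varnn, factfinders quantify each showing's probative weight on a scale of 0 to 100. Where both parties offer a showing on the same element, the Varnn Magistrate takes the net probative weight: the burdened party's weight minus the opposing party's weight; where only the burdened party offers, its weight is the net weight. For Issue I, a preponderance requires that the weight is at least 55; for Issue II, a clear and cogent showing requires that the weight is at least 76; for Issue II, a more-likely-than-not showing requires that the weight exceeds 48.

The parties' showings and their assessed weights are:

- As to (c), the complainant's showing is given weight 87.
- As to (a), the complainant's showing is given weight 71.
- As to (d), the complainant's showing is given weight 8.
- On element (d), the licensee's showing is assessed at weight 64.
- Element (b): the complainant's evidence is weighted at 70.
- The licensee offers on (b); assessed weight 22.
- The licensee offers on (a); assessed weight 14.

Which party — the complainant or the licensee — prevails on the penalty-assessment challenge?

— Issue I —
Stage I.1 — burden on complainant; standard: a preponderance (weight is at least 55).
    (a): 71 − 14 = 57 ≥ 55 [met]
  Stage I.1 is satisfied; the complainant continues to bear the burden.
Stage I.2 — burden on complainant; standard: a preponderance (weight is at least 55).
    (b): 70 − 22 = 48 < 55 [not met]
  Not every element is met, so the complainant fails to carry Stage I.2.
The licensee prevails on this issue.
— Issue II —
At Stage II.1 the complainant must meet a clear and cogent showing (weight is at least 76): on (c) the weight is 87, which does reach 76, so (c) meets the standard.
  Stage II.1 is satisfied; the onus moves to the licensee.
At Stage II.2 the licensee must meet a more-likely-than-not showing (weight exceeds 48): on (d) the weight is 64 less the opposing 8 gives net 56, > 48, so (d) meets the standard.
  The licensee carries the last stage.
All stages carried — the licensee prevails on this issue.
Per-issue: Issue I → licensee; Issue II → licensee. The complainant must prevail on at least one issue; overall, the licensee prevails.

licensee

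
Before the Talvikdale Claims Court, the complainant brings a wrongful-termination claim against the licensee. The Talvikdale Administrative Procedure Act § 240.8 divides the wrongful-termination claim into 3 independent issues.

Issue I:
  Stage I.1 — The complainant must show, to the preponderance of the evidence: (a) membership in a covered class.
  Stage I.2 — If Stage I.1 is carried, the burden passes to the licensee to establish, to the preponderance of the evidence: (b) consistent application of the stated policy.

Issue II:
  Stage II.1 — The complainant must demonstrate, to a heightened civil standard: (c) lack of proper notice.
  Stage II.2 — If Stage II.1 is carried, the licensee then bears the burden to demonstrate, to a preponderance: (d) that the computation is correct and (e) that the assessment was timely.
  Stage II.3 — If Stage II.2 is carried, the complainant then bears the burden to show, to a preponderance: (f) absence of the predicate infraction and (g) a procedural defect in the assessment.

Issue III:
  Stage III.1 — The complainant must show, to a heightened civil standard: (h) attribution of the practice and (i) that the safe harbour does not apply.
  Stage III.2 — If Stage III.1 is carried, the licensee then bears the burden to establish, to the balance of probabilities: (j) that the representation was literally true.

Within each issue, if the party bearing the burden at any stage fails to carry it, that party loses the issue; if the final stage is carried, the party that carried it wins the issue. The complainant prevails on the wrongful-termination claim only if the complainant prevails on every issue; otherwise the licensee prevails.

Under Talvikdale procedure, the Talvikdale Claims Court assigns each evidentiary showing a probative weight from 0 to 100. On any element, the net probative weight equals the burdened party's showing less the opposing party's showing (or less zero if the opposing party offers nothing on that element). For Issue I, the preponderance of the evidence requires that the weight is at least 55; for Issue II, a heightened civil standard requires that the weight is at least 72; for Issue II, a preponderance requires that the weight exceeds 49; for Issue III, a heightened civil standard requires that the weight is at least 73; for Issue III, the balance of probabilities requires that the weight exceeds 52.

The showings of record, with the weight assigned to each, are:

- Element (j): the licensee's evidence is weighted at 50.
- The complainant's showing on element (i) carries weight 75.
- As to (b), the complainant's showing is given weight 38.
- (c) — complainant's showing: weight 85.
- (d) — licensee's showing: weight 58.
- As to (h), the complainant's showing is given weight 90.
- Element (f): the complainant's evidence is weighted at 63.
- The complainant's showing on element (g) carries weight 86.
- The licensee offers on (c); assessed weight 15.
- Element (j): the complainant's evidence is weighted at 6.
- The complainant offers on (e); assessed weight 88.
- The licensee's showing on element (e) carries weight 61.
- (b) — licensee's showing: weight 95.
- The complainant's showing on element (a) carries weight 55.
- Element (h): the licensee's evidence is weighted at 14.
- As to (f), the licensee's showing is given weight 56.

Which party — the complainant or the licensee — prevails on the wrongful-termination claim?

— Issue I —
At Stage I.1 the complainant must meet the preponderance of the evidence (weight is at least 55): on (a) the weight is 55, which does reach 55, so (a) meets the standard.
  Stage I.1 carried; the burden shifts to the licensee.
At Stage I.2 the licensee must meet the preponderance of the evidence (weight is at least 55): on (b) the weight is 95 less the opposing 38 gives net 57, which does reach 55, so (b) meets the standard.
  Stage I.2 carried; the final stage is satisfied.
All stages carried — the licensee prevails on this issue.
— Issue II —
Stage II.1 — burden on complainant; standard: a heightened civil standard (weight is at least 72).
    (c): 85 − 15 = 70 < 72 [not met]
  Not every element is met, so the complainant fails to carry Stage II.1.
The analysis ends at Stage II.1; the licensee prevails on this issue.
— Issue III —
Stage III.1 (complainant, a heightened civil standard, weight is at least 73): (h) net 90−14=76 ≥ 73 — meets; (i) 75 ≥ 73 — meets.
  Stage III.1 is satisfied; the onus moves to the licensee.
Stage III.2 (licensee, the balance of probabilities, weight exceeds 52): (j) net 50−6=44 ≤ 52 — fails.
  Stage III.2 not carried; the licensee fails its burden.
The analysis ends at Stage III.2; the complainant prevails on this issue.
Per-issue: Issue I → licensee; Issue II → licensee; Issue III → complainant. The complainant must prevail on every issue; overall, the licensee prevails.

licensee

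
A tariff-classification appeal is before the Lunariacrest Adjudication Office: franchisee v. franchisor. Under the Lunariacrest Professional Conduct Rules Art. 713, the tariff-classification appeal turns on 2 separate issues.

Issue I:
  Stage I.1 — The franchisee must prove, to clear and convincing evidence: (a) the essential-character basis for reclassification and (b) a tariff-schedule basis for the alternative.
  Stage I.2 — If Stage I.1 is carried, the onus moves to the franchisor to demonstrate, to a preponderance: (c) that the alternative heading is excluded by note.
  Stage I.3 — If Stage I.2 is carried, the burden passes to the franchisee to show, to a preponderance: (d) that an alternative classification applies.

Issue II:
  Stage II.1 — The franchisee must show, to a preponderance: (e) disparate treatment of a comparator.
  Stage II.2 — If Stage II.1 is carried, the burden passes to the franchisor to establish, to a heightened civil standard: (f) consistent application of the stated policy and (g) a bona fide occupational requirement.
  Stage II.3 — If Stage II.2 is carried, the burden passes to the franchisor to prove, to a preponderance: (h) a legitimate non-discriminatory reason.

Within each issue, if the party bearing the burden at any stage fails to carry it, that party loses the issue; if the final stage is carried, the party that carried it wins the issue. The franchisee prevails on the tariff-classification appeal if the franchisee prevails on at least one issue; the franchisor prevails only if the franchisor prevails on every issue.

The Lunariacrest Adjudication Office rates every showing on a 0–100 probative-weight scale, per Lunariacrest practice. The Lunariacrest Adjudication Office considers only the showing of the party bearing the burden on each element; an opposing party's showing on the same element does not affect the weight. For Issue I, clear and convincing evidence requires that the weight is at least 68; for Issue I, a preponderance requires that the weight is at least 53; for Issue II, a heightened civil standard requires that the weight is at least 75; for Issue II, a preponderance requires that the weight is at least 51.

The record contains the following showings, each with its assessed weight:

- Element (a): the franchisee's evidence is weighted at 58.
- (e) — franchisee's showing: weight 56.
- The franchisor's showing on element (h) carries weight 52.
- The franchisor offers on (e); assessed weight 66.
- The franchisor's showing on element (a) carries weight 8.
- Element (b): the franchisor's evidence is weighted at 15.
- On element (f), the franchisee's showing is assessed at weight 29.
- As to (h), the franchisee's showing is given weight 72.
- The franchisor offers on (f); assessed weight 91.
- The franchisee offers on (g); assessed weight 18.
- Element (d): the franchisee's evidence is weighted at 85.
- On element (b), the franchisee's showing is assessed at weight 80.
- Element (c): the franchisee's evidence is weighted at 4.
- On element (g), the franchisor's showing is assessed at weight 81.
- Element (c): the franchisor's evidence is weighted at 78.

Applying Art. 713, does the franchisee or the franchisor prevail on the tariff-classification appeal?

— Issue I —
Stage I.1 — burden on franchisee; standard: clear and convincing evidence (weight is at least 68).
    (a): 58 (franchisor's 8 disregarded) < 68 [not met]
    (b): 80 (franchisor's 15 disregarded) ≥ 68 [met]
  The franchisee does not carry Stage I.1.
So the franchisor prevails on this issue.
— Issue II —
Stage II.1 — burden on franchisee; standard: a preponderance (weight is at least 51).
    (e): 56 (franchisor's 66 disregarded) ≥ 51 [met]
  All elements met. The burden passes to the franchisor.
Stage II.2 — burden on franchisor; standard: a heightened civil standard (weight is at least 75).
    (f): 91 (franchisee's 29 disregarded) ≥ 75 [met]
    (g): 81 (franchisee's 18 disregarded) ≥ 75 [met]
  Stage II.2 is satisfied; the franchisor continues to bear the burden.
Stage II.3 — burden on franchisor; standard: a preponderance (weight is at least 51).
    (h): 52 (franchisee's 72 disregarded) ≥ 51 [met]
  All elements met at the final stage.
With every stage satisfied, the franchisor prevails on this issue.
Per-issue: Issue I → franchisor; Issue II → franchisor. The franchisee must prevail on at least one issue; overall, the franchisor prevails.

franchisor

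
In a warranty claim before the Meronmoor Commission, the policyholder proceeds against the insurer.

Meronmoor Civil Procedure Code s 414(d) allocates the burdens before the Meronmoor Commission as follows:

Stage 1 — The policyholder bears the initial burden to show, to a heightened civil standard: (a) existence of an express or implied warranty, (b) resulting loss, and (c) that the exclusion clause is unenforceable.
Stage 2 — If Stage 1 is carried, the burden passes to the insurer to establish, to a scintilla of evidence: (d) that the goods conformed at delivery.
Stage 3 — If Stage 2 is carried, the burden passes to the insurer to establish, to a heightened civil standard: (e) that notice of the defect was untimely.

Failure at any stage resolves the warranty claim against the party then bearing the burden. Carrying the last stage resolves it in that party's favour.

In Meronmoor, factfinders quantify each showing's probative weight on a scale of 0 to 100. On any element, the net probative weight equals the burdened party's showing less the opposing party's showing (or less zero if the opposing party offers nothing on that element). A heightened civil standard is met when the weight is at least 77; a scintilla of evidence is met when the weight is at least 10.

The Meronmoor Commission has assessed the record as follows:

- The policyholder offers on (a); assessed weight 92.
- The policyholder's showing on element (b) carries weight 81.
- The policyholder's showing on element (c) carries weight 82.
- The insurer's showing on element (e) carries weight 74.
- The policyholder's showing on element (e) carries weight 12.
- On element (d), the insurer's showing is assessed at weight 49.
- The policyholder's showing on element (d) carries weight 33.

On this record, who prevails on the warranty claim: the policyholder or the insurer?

Stage 1 (policyholder, a heightened civil standard, weight is at least 77): (a) 92 ≥ 77 — meets; (b) 81 ≥ 77 — meets; (c) 82 ≥ 77 — meets.
  Stage 1 is satisfied; the onus moves to the insurer.
Stage 2 (insurer, a scintilla of evidence, weight is at least 10): (d) net 49−33=16 ≥ 10 — meets.
  All elements met. The insurer retains the burden for Stage 3.
Stage 3 (insurer, a heightened civil standard, weight is at least 77): (e) net 74−12=62 < 77 — fails.
  Stage 3 not carried; the insurer fails its burden.
So the policyholder prevails.

policyholder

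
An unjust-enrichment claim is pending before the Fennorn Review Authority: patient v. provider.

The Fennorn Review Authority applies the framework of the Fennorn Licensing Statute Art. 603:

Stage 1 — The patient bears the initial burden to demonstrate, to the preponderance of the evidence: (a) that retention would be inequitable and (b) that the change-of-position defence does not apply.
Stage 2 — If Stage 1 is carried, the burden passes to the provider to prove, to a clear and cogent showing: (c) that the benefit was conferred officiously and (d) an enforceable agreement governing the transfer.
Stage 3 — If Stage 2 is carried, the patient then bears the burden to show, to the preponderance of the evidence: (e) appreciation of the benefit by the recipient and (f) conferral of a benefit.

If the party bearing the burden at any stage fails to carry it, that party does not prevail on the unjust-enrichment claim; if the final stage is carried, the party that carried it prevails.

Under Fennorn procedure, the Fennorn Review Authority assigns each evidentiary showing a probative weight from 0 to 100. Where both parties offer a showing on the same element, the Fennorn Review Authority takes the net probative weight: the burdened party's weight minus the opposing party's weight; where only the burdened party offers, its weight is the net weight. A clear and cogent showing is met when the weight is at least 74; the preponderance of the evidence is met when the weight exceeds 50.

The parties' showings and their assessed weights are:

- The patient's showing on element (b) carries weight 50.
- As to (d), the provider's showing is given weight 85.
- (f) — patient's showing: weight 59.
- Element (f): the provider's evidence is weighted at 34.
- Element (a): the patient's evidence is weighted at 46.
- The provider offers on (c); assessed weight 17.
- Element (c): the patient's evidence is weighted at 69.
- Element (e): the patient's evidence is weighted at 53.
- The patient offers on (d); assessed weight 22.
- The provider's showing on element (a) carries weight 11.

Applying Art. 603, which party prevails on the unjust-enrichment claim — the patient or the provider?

provider

At Stage 1 the patient must meet the preponderance of the evidence (weight exceeds 50): on (a) the weight is 46 less the opposing 11 gives net 35, ≤ 50, so (a) does not meet the standard; on (b) the weight is 50, which does not exceed 50, so (b) does not meet the standard.
  The patient does not carry Stage 1.
So the provider prevails.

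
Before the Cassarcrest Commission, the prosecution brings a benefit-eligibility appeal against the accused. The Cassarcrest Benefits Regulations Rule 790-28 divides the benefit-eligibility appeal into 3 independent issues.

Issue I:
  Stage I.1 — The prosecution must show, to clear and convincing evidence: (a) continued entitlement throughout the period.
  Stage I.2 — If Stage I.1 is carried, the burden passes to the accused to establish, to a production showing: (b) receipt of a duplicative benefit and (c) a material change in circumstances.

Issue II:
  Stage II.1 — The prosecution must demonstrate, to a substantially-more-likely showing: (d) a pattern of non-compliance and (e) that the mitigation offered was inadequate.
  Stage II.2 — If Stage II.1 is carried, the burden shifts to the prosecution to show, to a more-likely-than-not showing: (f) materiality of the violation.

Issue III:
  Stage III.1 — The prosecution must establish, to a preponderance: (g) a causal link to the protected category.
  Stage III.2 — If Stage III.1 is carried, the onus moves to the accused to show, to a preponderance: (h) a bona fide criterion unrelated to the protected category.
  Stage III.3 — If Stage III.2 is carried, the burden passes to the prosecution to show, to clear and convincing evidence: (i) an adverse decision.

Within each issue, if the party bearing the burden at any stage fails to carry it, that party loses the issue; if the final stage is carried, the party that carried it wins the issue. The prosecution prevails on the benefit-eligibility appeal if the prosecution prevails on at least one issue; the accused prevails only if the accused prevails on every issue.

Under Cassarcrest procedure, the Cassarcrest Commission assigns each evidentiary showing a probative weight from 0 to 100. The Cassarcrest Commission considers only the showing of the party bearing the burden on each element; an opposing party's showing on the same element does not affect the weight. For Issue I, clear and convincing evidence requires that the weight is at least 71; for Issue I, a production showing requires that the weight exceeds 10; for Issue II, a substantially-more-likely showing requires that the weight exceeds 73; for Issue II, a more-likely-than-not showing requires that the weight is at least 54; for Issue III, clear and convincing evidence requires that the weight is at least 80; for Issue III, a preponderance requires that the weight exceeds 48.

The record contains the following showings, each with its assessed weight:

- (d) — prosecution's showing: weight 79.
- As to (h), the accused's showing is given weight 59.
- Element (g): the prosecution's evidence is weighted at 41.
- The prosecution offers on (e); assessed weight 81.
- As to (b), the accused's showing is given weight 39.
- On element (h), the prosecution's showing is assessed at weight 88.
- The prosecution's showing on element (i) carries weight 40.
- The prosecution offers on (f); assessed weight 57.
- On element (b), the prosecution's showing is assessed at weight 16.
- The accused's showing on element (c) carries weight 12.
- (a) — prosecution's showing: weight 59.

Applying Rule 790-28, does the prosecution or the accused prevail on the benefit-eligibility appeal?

— Issue I —
Stage I.1 — burden on prosecution; standard: clear and convincing evidence (weight is at least 71).
    (a): 59 < 71 [not met]
  Stage I.1 not carried; the prosecution fails its burden.
So the accused prevails on this issue.
— Issue II —
Stage II.1 — burden on prosecution; standard: a substantially-more-likely showing (weight exceeds 73).
    (d): 79 > 73 [met]
    (e): 81 > 73 [met]
  Stage II.1 is satisfied; the prosecution continues to bear the burden.
Stage II.2 — burden on prosecution; standard: a more-likely-than-not showing (weight is at least 54).
    (f): 57 ≥ 54 [met]
  Stage II.2 carried; the final stage is satisfied.
All stages carried — the prosecution prevails on this issue.
— Issue III —
At Stage III.1 the prosecution must meet a preponderance (weight exceeds 48): on (g) the weight is 41, ≤ 48, so (g) does not meet the standard.
  Stage III.1 not carried; the prosecution fails its burden.
The analysis ends at Stage III.1; the accused prevails on this issue.
Per-issue: Issue I → accused; Issue II → prosecution; Issue III → accused. The prosecution must prevail on at least one issue; overall, the prosecution prevails.

prosecution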